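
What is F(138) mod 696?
376

Matrix identity: Q^n = [[F_(n+1), F_n], [F_n, F_(n-1)]] with Q = [[1,1],[1,0]].
n = 138 = 10001010₂. Square-and-multiply, entries mod 696:
Q^1 = [[1,1],[1,0]]
Q^2 = (Q^1)² = [[2,1],[1,1]]
Q^4 = (Q^2)² = [[5,3],[3,2]]
Q^8 = (Q^4)² = [[34,21],[21,13]]
Q^17 = (Q^8)²·Q = [[496,205],[205,291]]
Q^34 = (Q^17)² = [[593,559],[559,34]]
Q^69 = (Q^34)²·Q = [[551,146],[146,405]]
Q^138 = (Q^69)² = [[581,376],[376,205]]
F_138 mod 696 = Q^138[0][1] = 376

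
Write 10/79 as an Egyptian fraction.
1/8 + 1/632

Greedy algorithm:
10/79: ceiling(79/10) = 8, use 1/8
1/632: ceiling(632/1) = 632, use 1/632
Result: 10/79 = 1/8 + 1/632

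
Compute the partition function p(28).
3718

p(n) counts ways to write n as a sum of positive integers (order ignored).
Euler's pentagonal recurrence: p(k) = p(k-1) + p(k-2) - p(k-5) - p(k-7) + p(k-12) + p(k-15) - ... (offsets j(3j∓1)/2, signs ++--, p(0)=1, p(<0)=0).
DP table for k = 0..27: p(0)=1, p(1)=1, p(2)=2, p(3)=3, p(4)=5, p(5)=7, p(6)=11, p(7)=15, p(8)=22, p(9)=30, p(10)=42, p(11)=56, p(12)=77, p(13)=101, p(14)=135, p(15)=176, p(16)=231, p(17)=297, p(18)=385, p(19)=490, p(20)=627, p(21)=792, p(22)=1002, p(23)=1255, p(24)=1575, p(25)=1958, p(26)=2436, p(27)=3010.
Final step: p(28) = p(27) + p(26) - p(23) - p(21) + p(16) + p(13) - p(6) - p(2)
= 3010 + 2436 - 1255 - 792 + 231 + 101 - 11 - 2
= 3718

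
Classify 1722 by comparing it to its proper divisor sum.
abundant

Proper divisors of 1722: sum = 1 + 2 + 3 + 6 + 7 + 14 + 21 + 41 + 42 + 82 + 123 + 246 + 287 + 574 + 861 = 2310
Since 2310 > 1722, 1722 is abundant.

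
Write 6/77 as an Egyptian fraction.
1/13 + 1/1001

Greedy algorithm:
6/77: ceiling(77/6) = 13, use 1/13
1/1001: ceiling(1001/1) = 1001, use 1/1001
Result: 6/77 = 1/13 + 1/1001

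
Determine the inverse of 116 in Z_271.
264

gcd(116, 271) = 1, so the inverse exists.
Extended Euclidean algorithm on (271, 116):
271 = 2 × 116 + 39  ⟹  39 = (1)·271 + (-2)·116
116 = 2 × 39 + 38  ⟹  38 = (-2)·271 + (5)·116
39 = 1 × 38 + 1  ⟹  1 = (3)·271 + (-7)·116
So (-7)·116 ≡ 1 (mod 271), i.e. 116^(-1) ≡ -7 ≡ 264 (mod 271).
Check: 116 × 264 = 30624 ≡ 1 (mod 271)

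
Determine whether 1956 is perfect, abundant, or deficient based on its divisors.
abundant

Proper divisors of 1956: sum = 1 + 2 + 3 + 4 + 6 + 12 + 163 + 326 + 489 + 652 + 978 = 2636
Since 2636 > 1956, 1956 is abundant.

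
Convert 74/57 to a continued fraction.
[1; 3, 2, 1, 5]

Euclidean algorithm steps:
74 = 1 × 57 + 17
57 = 3 × 17 + 6
17 = 2 × 6 + 5
6 = 1 × 5 + 1
5 = 5 × 1 + 0
Continued fraction: [1; 3, 2, 1, 5]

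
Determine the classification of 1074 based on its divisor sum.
abundant

Proper divisors of 1074: sum = 1 + 2 + 3 + 6 + 179 + 358 + 537 = 1086
Since 1086 > 1074, 1074 is abundant.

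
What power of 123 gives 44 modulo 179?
107

Baby-step giant-step with step n = ⌈√179⌉ = 14.
Baby steps 123^j mod 179 (j:value) for j=0..13: 0:1, 1:123, 2:93, 3:162, 4:57, 5:30, 6:110, 7:105, 8:27, 9:99, 10:5, 11:78, 12:107, 13:94.
Giant-step multiplier: 123^(-14) ≡ 123^(178-14) = 123^164 ≡ 76 (mod 179).
Giant steps γ_i = 44·76^i mod 179: γ_0=44, γ_1=122, γ_2=143, γ_3=128, γ_4=62, γ_5=58, γ_6=112, γ_7=99 (in table at j=9).
x = i·n + j = 7·14 + 9 = 107.
Check: 123^107 ≡ 44 (mod 179).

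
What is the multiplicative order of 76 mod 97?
96

97 is prime, so ord(76) divides φ(97) = 96.
Divisors of 96: 1, 2, 3, 4, 6, 8, 12, 16, 24, 32, 48, 96.
Repeated squaring: 76^1 ≡ 76, 76^2 ≡ 53, 76^4 ≡ 93, 76^8 ≡ 16, 76^16 ≡ 62, 76^32 ≡ 61, 76^64 ≡ 35 (mod 97).
Test 76^d mod 97 for each divisor d in increasing order:
76^1 ≡ 76
76^2 ≡ 53
76^3 = 76^2·76^1 ≡ 51
76^4 ≡ 93
76^6 = 76^4·76^2 ≡ 79
76^8 ≡ 16
76^12 = 76^8·76^4 ≡ 33
76^16 ≡ 62
76^24 = 76^16·76^8 ≡ 22
76^32 ≡ 61
76^48 = 76^32·76^16 ≡ 96
76^96 = 76^64·76^32 ≡ 1  ← first divisor giving 1
The order is 96.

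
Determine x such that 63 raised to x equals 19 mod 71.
32

Baby-step giant-step with step n = ⌈√71⌉ = 9.
Baby steps 63^j mod 71 (j:value) for j=0..8: 0:1, 1:63, 2:64, 3:56, 4:49, 5:34, 6:12, 7:46, 8:58.
Giant-step multiplier: 63^(-9) ≡ 63^(70-9) = 63^61 ≡ 28 (mod 71).
Giant steps γ_i = 19·28^i mod 71: γ_0=19, γ_1=35, γ_2=57, γ_3=34 (in table at j=5).
x = i·n + j = 3·9 + 5 = 32.
Check: 63^32 ≡ 19 (mod 71).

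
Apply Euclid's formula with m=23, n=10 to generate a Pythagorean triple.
(429, 460, 629)

Euclid's formula: a = m² - n², b = 2mn, c = m² + n²
m = 23, n = 10
a = 23² - 10² = 529 - 100 = 429
b = 2 × 23 × 10 = 460
c = 23² + 10² = 529 + 100 = 629
Verification: 429² + 460² = 184041 + 211600 = 395641 = 629² ✓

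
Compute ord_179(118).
178

179 is prime, so ord(118) divides φ(179) = 178.
Divisors of 178: 1, 2, 89, 178.
Repeated squaring: 118^1 ≡ 118, 118^2 ≡ 141, 118^4 ≡ 12, 118^8 ≡ 144, 118^16 ≡ 151, 118^32 ≡ 68, 118^64 ≡ 149, 118^128 ≡ 5 (mod 179).
Test 118^d mod 179 for each divisor d in increasing order:
118^1 ≡ 118
118^2 ≡ 141
118^89 = 118^64·118^16·118^8·118^1 ≡ 178
118^178 = 118^128·118^32·118^16·118^2 ≡ 1  ← first divisor giving 1
The order is 178.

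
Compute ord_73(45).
72

73 is prime, so ord(45) divides φ(73) = 72.
Divisors of 72: 1, 2, 3, 4, 6, 8, 9, 12, 18, 24, 36, 72.
Repeated squaring: 45^1 ≡ 45, 45^2 ≡ 54, 45^4 ≡ 69, 45^8 ≡ 16, 45^16 ≡ 37, 45^32 ≡ 55, 45^64 ≡ 32 (mod 73).
Test 45^d mod 73 for each divisor d in increasing order:
45^1 ≡ 45
45^2 ≡ 54
45^3 = 45^2·45^1 ≡ 21
45^4 ≡ 69
45^6 = 45^4·45^2 ≡ 3
45^8 ≡ 16
45^9 = 45^8·45^1 ≡ 63
45^12 = 45^8·45^4 ≡ 9
45^18 = 45^16·45^2 ≡ 27
45^24 = 45^16·45^8 ≡ 8
45^36 = 45^32·45^4 ≡ 72
45^72 = 45^64·45^8 ≡ 1  ← first divisor giving 1
The order is 72.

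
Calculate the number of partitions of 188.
1398341745571

p(n) counts ways to write n as a sum of positive integers (order ignored).
Euler's pentagonal recurrence: p(k) = p(k-1) + p(k-2) - p(k-5) - p(k-7) + p(k-12) + p(k-15) - ... (offsets j(3j∓1)/2, signs ++--, p(0)=1, p(<0)=0).
DP table for k = 0..187: p(0)=1, p(1)=1, p(2)=2, p(3)=3, p(4)=5, p(5)=7, p(6)=11, p(7)=15, p(8)=22, p(9)=30, p(10)=42, p(11)=56, p(12)=77, p(13)=101, p(14)=135, p(15)=176, p(16)=231, p(17)=297, p(18)=385, p(19)=490, p(20)=627, p(21)=792, p(22)=1002, p(23)=1255, p(24)=1575, p(25)=1958, p(26)=2436, p(27)=3010, p(28)=3718, p(29)=4565, p(30)=5604, p(31)=6842, p(32)=8349, p(33)=10143, p(34)=12310, p(35)=14883, p(36)=17977, p(37)=21637, p(38)=26015, p(39)=31185, p(40)=37338, p(41)=44583, p(42)=53174, p(43)=63261, p(44)=75175, p(45)=89134, p(46)=105558, p(47)=124754, p(48)=147273, p(49)=173525, p(50)=204226, p(51)=239943, p(52)=281589, p(53)=329931, p(54)=386155, p(55)=451276, p(56)=526823, p(57)=614154, p(58)=715220, p(59)=831820, p(60)=966467, p(61)=1121505, p(62)=1300156, p(63)=1505499, p(64)=1741630, p(65)=2012558, p(66)=2323520, p(67)=2679689, p(68)=3087735, p(69)=3554345, p(70)=4087968, p(71)=4697205, p(72)=5392783, p(73)=6185689, p(74)=7089500, p(75)=8118264, p(76)=9289091, p(77)=10619863, p(78)=12132164, p(79)=13848650, p(80)=15796476, p(81)=18004327, p(82)=20506255, p(83)=23338469, p(84)=26543660, p(85)=30167357, p(86)=34262962, p(87)=38887673, p(88)=44108109, p(89)=49995925, p(90)=56634173, p(91)=64112359, p(92)=72533807, p(93)=82010177, p(94)=92669720, p(95)=104651419, p(96)=118114304, p(97)=133230930, p(98)=150198136, p(99)=169229875, p(100)=190569292, p(101)=214481126, p(102)=241265379, p(103)=271248950, p(104)=304801365, p(105)=342325709, p(106)=384276336, p(107)=431149389, p(108)=483502844, p(109)=541946240, p(110)=607163746, p(111)=679903203, p(112)=761002156, p(113)=851376628, p(114)=952050665, p(115)=1064144451, p(116)=1188908248, p(117)=1327710076, p(118)=1482074143, p(119)=1653668665, p(120)=1844349560, p(121)=2056148051, p(122)=2291320912, p(123)=2552338241, p(124)=2841940500, p(125)=3163127352, p(126)=3519222692, p(127)=3913864295, p(128)=4351078600, p(129)=4835271870, p(130)=5371315400, p(131)=5964539504, p(132)=6620830889, p(133)=7346629512, p(134)=8149040695, p(135)=9035836076, p(136)=10015581680, p(137)=11097645016, p(138)=12292341831, p(139)=13610949895, p(140)=15065878135, p(141)=16670689208, p(142)=18440293320, p(143)=20390982757, p(144)=22540654445, p(145)=24908858009, p(146)=27517052599, p(147)=30388671978, p(148)=33549419497, p(149)=37027355200, p(150)=40853235313, p(151)=45060624582, p(152)=49686288421, p(153)=54770336324, p(154)=60356673280, p(155)=66493182097, p(156)=73232243759, p(157)=80630964769, p(158)=88751778802, p(159)=97662728555, p(160)=107438159466, p(161)=118159068427, p(162)=129913904637, p(163)=142798995930, p(164)=156919475295, p(165)=172389800255, p(166)=189334822579, p(167)=207890420102, p(168)=228204732751, p(169)=250438925115, p(170)=274768617130, p(171)=301384802048, p(172)=330495499613, p(173)=362326859895, p(174)=397125074750, p(175)=435157697830, p(176)=476715857290, p(177)=522115831195, p(178)=571701605655, p(179)=625846753120, p(180)=684957390936, p(181)=749474411781, p(182)=819876908323, p(183)=896684817527, p(184)=980462880430, p(185)=1071823774337, p(186)=1171432692373, p(187)=1280011042268.
Final step: p(188) = p(187) + p(186) - p(183) - p(181) + p(176) + p(173) - p(166) - p(162) + p(153) + p(148) - p(137) - p(131) + p(118) + p(111) - p(96) - p(88) + p(71) + p(62) - p(43) - p(33) + p(12) + p(1)
= 1280011042268 + 1171432692373 - 896684817527 - 749474411781 + 476715857290 + 362326859895 - 189334822579 - 129913904637 + 54770336324 + 33549419497 - 11097645016 - 5964539504 + 1482074143 + 679903203 - 118114304 - 44108109 + 4697205 + 1300156 - 63261 - 10143 + 77 + 1
= 1398341745571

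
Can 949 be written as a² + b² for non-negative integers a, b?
7² + 30² (a=7, b=30)

Factorization: 949 = 13 × 73
By Fermat: n is sum of two squares iff every prime p ≡ 3 (mod 4) appears to even power.
All primes ≡ 3 (mod 4) appear to even power.
Search a = 0, 1, 2, … for 949 - a² a perfect square: first hit at a = 7: 949 - 49 = 900 = 30².
949 = 7² + 30² = 49 + 900 ✓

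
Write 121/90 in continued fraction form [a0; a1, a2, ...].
[1; 2, 1, 9, 3]

Euclidean algorithm steps:
121 = 1 × 90 + 31
90 = 2 × 31 + 28
31 = 1 × 28 + 3
28 = 9 × 3 + 1
3 = 3 × 1 + 0
Continued fraction: [1; 2, 1, 9, 3]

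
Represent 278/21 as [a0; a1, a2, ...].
[13; 4, 5]

Euclidean algorithm steps:
278 = 13 × 21 + 5
21 = 4 × 5 + 1
5 = 5 × 1 + 0
Continued fraction: [13; 4, 5]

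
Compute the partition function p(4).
5

p(n) counts ways to write n as a sum of positive integers (order ignored).
Examples: 4; 3 + 1; 2 + 2; 2 + 1 + 1; 1 + 1 + 1 + 1
p(4) = 5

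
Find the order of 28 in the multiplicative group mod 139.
69

139 is prime, so ord(28) divides φ(139) = 138.
Divisors of 138: 1, 2, 3, 6, 23, 46, 69, 138.
Repeated squaring: 28^1 ≡ 28, 28^2 ≡ 89, 28^4 ≡ 137, 28^8 ≡ 4, 28^16 ≡ 16, 28^32 ≡ 117, 28^64 ≡ 67, 28^128 ≡ 41 (mod 139).
Test 28^d mod 139 for each divisor d in increasing order:
28^1 ≡ 28
28^2 ≡ 89
28^3 = 28^2·28^1 ≡ 129
28^6 = 28^4·28^2 ≡ 100
28^23 = 28^16·28^4·28^2·28^1 ≡ 42
28^46 = 28^32·28^8·28^4·28^2 ≡ 96
28^69 = 28^64·28^4·28^1 ≡ 1  ← first divisor giving 1
The order is 69.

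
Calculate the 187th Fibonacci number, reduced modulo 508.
313

Matrix identity: Q^n = [[F_(n+1), F_n], [F_n, F_(n-1)]] with Q = [[1,1],[1,0]].
n = 187 = 10111011₂. Square-and-multiply, entries mod 508:
Q^1 = [[1,1],[1,0]]
Q^2 = (Q^1)² = [[2,1],[1,1]]
Q^5 = (Q^2)²·Q = [[8,5],[5,3]]
Q^11 = (Q^5)²·Q = [[144,89],[89,55]]
Q^23 = (Q^11)²·Q = [[140,209],[209,439]]
Q^46 = (Q^23)² = [[289,107],[107,182]]
Q^93 = (Q^46)²·Q = [[79,482],[482,105]]
Q^187 = (Q^93)²·Q = [[101,313],[313,296]]
F_187 mod 508 = Q^187[0][1] = 313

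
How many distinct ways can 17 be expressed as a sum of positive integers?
297

p(n) counts ways to write n as a sum of positive integers (order ignored).
Euler's pentagonal recurrence: p(k) = p(k-1) + p(k-2) - p(k-5) - p(k-7) + p(k-12) + p(k-15) - ... (offsets j(3j∓1)/2, signs ++--, p(0)=1, p(<0)=0).
DP table for k = 0..16: p(0)=1, p(1)=1, p(2)=2, p(3)=3, p(4)=5, p(5)=7, p(6)=11, p(7)=15, p(8)=22, p(9)=30, p(10)=42, p(11)=56, p(12)=77, p(13)=101, p(14)=135, p(15)=176, p(16)=231.
Final step: p(17) = p(16) + p(15) - p(12) - p(10) + p(5) + p(2)
= 231 + 176 - 77 - 42 + 7 + 2
= 297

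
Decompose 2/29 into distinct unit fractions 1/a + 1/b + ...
1/15 + 1/435

Greedy algorithm:
2/29: ceiling(29/2) = 15, use 1/15
1/435: ceiling(435/1) = 435, use 1/435
Result: 2/29 = 1/15 + 1/435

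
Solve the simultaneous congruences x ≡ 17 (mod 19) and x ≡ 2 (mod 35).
492

Using Chinese Remainder Theorem:
M = 19 × 35 = 665
M1 = 35, M2 = 19
y1 = 35^(-1) mod 19 = 6
y2 = 19^(-1) mod 35 = 24
x = (17×35×6 + 2×19×24) mod 665 = 492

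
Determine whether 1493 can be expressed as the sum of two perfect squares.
7² + 38² (a=7, b=38)

Factorization: 1493 = 1493
By Fermat: n is sum of two squares iff every prime p ≡ 3 (mod 4) appears to even power.
All primes ≡ 3 (mod 4) appear to even power.
Search a = 0, 1, 2, … for 1493 - a² a perfect square: first hit at a = 7: 1493 - 49 = 1444 = 38².
1493 = 7² + 38² = 49 + 1444 ✓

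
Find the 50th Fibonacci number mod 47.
46

Matrix identity: Q^n = [[F_(n+1), F_n], [F_n, F_(n-1)]] with Q = [[1,1],[1,0]].
n = 50 = 110010₂. Square-and-multiply, entries mod 47:
Q^1 = [[1,1],[1,0]]
Q^3 = (Q^1)²·Q = [[3,2],[2,1]]
Q^6 = (Q^3)² = [[13,8],[8,5]]
Q^12 = (Q^6)² = [[45,3],[3,42]]
Q^25 = (Q^12)²·Q = [[39,13],[13,26]]
Q^50 = (Q^25)² = [[45,46],[46,46]]
F_50 mod 47 = Q^50[0][1] = 46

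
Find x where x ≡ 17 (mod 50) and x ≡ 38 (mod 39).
467

Using Chinese Remainder Theorem:
M = 50 × 39 = 1950
M1 = 39, M2 = 50
y1 = 39^(-1) mod 50 = 9
y2 = 50^(-1) mod 39 = 32
x = (17×39×9 + 38×50×32) mod 1950 = 467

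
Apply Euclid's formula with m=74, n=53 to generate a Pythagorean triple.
(2667, 7844, 8285)

Euclid's formula: a = m² - n², b = 2mn, c = m² + n²
m = 74, n = 53
a = 74² - 53² = 5476 - 2809 = 2667
b = 2 × 74 × 53 = 7844
c = 74² + 53² = 5476 + 2809 = 8285
Verification: 2667² + 7844² = 7112889 + 61528336 = 68641225 = 8285² ✓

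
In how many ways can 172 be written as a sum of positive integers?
330495499613

p(n) counts ways to write n as a sum of positive integers (order ignored).
Euler's pentagonal recurrence: p(k) = p(k-1) + p(k-2) - p(k-5) - p(k-7) + p(k-12) + p(k-15) - ... (offsets j(3j∓1)/2, signs ++--, p(0)=1, p(<0)=0).
DP table for k = 0..171: p(0)=1, p(1)=1, p(2)=2, p(3)=3, p(4)=5, p(5)=7, p(6)=11, p(7)=15, p(8)=22, p(9)=30, p(10)=42, p(11)=56, p(12)=77, p(13)=101, p(14)=135, p(15)=176, p(16)=231, p(17)=297, p(18)=385, p(19)=490, p(20)=627, p(21)=792, p(22)=1002, p(23)=1255, p(24)=1575, p(25)=1958, p(26)=2436, p(27)=3010, p(28)=3718, p(29)=4565, p(30)=5604, p(31)=6842, p(32)=8349, p(33)=10143, p(34)=12310, p(35)=14883, p(36)=17977, p(37)=21637, p(38)=26015, p(39)=31185, p(40)=37338, p(41)=44583, p(42)=53174, p(43)=63261, p(44)=75175, p(45)=89134, p(46)=105558, p(47)=124754, p(48)=147273, p(49)=173525, p(50)=204226, p(51)=239943, p(52)=281589, p(53)=329931, p(54)=386155, p(55)=451276, p(56)=526823, p(57)=614154, p(58)=715220, p(59)=831820, p(60)=966467, p(61)=1121505, p(62)=1300156, p(63)=1505499, p(64)=1741630, p(65)=2012558, p(66)=2323520, p(67)=2679689, p(68)=3087735, p(69)=3554345, p(70)=4087968, p(71)=4697205, p(72)=5392783, p(73)=6185689, p(74)=7089500, p(75)=8118264, p(76)=9289091, p(77)=10619863, p(78)=12132164, p(79)=13848650, p(80)=15796476, p(81)=18004327, p(82)=20506255, p(83)=23338469, p(84)=26543660, p(85)=30167357, p(86)=34262962, p(87)=38887673, p(88)=44108109, p(89)=49995925, p(90)=56634173, p(91)=64112359, p(92)=72533807, p(93)=82010177, p(94)=92669720, p(95)=104651419, p(96)=118114304, p(97)=133230930, p(98)=150198136, p(99)=169229875, p(100)=190569292, p(101)=214481126, p(102)=241265379, p(103)=271248950, p(104)=304801365, p(105)=342325709, p(106)=384276336, p(107)=431149389, p(108)=483502844, p(109)=541946240, p(110)=607163746, p(111)=679903203, p(112)=761002156, p(113)=851376628, p(114)=952050665, p(115)=1064144451, p(116)=1188908248, p(117)=1327710076, p(118)=1482074143, p(119)=1653668665, p(120)=1844349560, p(121)=2056148051, p(122)=2291320912, p(123)=2552338241, p(124)=2841940500, p(125)=3163127352, p(126)=3519222692, p(127)=3913864295, p(128)=4351078600, p(129)=4835271870, p(130)=5371315400, p(131)=5964539504, p(132)=6620830889, p(133)=7346629512, p(134)=8149040695, p(135)=9035836076, p(136)=10015581680, p(137)=11097645016, p(138)=12292341831, p(139)=13610949895, p(140)=15065878135, p(141)=16670689208, p(142)=18440293320, p(143)=20390982757, p(144)=22540654445, p(145)=24908858009, p(146)=27517052599, p(147)=30388671978, p(148)=33549419497, p(149)=37027355200, p(150)=40853235313, p(151)=45060624582, p(152)=49686288421, p(153)=54770336324, p(154)=60356673280, p(155)=66493182097, p(156)=73232243759, p(157)=80630964769, p(158)=88751778802, p(159)=97662728555, p(160)=107438159466, p(161)=118159068427, p(162)=129913904637, p(163)=142798995930, p(164)=156919475295, p(165)=172389800255, p(166)=189334822579, p(167)=207890420102, p(168)=228204732751, p(169)=250438925115, p(170)=274768617130, p(171)=301384802048.
Final step: p(172) = p(171) + p(170) - p(167) - p(165) + p(160) + p(157) - p(150) - p(146) + p(137) + p(132) - p(121) - p(115) + p(102) + p(95) - p(80) - p(72) + p(55) + p(46) - p(27) - p(17)
= 301384802048 + 274768617130 - 207890420102 - 172389800255 + 107438159466 + 80630964769 - 40853235313 - 27517052599 + 11097645016 + 6620830889 - 2056148051 - 1064144451 + 241265379 + 104651419 - 15796476 - 5392783 + 451276 + 105558 - 3010 - 297
= 330495499613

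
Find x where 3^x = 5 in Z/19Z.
4

Baby-step giant-step with step n = ⌈√19⌉ = 5.
Baby steps 3^j mod 19 (j:value) for j=0..4: 0:1, 1:3, 2:9, 3:8, 4:5.
h = 5 is already in the table at j=4, so x = 4.
Check: 3^4 ≡ 5 (mod 19).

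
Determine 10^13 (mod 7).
3

Repeated squaring. Binary of 13 = 1101.
10^1 ≡ 3 (mod 7); 10^2 ≡ 2 (mod 7); 10^4 ≡ 4 (mod 7); 10^8 ≡ 2 (mod 7)
10^13 = 10^1 × 10^4 × 10^8 ≡ 3 (mod 7)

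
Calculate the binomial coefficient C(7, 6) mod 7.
0

Using Lucas' theorem:
Write n=7 and k=6 in base 7:
n in base 7: [1, 0]
k in base 7: [0, 6]
C(7,6) mod 7 = ∏ C(n_i, k_i) mod 7
Digit binomials (mod 7): C(1,0) = 1; C(0,6) = 0 (k_i > n_i)
Product: 1 × 0 = 0 ≡ 0 (mod 7)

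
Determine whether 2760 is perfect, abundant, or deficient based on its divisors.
abundant

Proper divisors of 2760: sum = 1 + 2 + 3 + 4 + 5 + 6 + 8 + 10 + ... + 552 + 690 + 920 + 1380 (31 divisors) = 5880
Since 5880 > 2760, 2760 is abundant.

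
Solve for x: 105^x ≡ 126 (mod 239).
39

Baby-step giant-step with step n = ⌈√239⌉ = 16.
Baby steps 105^j mod 239 (j:value) for j=0..15: 0:1, 1:105, 2:31, 3:148, 4:5, 5:47, 6:155, 7:23, 8:25, 9:235, 10:58, 11:115, 12:125, 13:219, 14:51, 15:97.
Giant-step multiplier: 105^(-16) ≡ 105^(238-16) = 105^222 ≡ 226 (mod 239).
Giant steps γ_i = 126·226^i mod 239: γ_0=126, γ_1=35, γ_2=23 (in table at j=7).
x = i·n + j = 2·16 + 7 = 39.
Check: 105^39 ≡ 126 (mod 239).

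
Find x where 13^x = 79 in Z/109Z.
89

Baby-step giant-step with step n = ⌈√109⌉ = 11.
Baby steps 13^j mod 109 (j:value) for j=0..10: 0:1, 1:13, 2:60, 3:17, 4:3, 5:39, 6:71, 7:51, 8:9, 9:8, 10:104.
Giant-step multiplier: 13^(-11) ≡ 13^(108-11) = 13^97 ≡ 57 (mod 109).
Giant steps γ_i = 79·57^i mod 109: γ_0=79, γ_1=34, γ_2=85, γ_3=49, γ_4=68, γ_5=61, γ_6=98, γ_7=27, γ_8=13 (in table at j=1).
x = i·n + j = 8·11 + 1 = 89.
Check: 13^89 ≡ 79 (mod 109).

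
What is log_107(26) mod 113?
106

Baby-step giant-step with step n = ⌈√113⌉ = 11.
Baby steps 107^j mod 113 (j:value) for j=0..10: 0:1, 1:107, 2:36, 3:10, 4:53, 5:21, 6:100, 7:78, 8:97, 9:96, 10:102.
Giant-step multiplier: 107^(-11) ≡ 107^(112-11) = 107^101 ≡ 12 (mod 113).
Giant steps γ_i = 26·12^i mod 113: γ_0=26, γ_1=86, γ_2=15, γ_3=67, γ_4=13, γ_5=43, γ_6=64, γ_7=90, γ_8=63, γ_9=78 (in table at j=7).
x = i·n + j = 9·11 + 7 = 106.
Check: 107^106 ≡ 26 (mod 113).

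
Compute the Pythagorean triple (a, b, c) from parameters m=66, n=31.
(3395, 4092, 5317)

Euclid's formula: a = m² - n², b = 2mn, c = m² + n²
m = 66, n = 31
a = 66² - 31² = 4356 - 961 = 3395
b = 2 × 66 × 31 = 4092
c = 66² + 31² = 4356 + 961 = 5317
Verification: 3395² + 4092² = 11526025 + 16744464 = 28270489 = 5317² ✓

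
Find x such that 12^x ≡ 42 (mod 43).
21

Baby-step giant-step with step n = ⌈√43⌉ = 7.
Baby steps 12^j mod 43 (j:value) for j=0..6: 0:1, 1:12, 2:15, 3:8, 4:10, 5:34, 6:21.
Giant-step multiplier: 12^(-7) ≡ 12^(42-7) = 12^35 ≡ 7 (mod 43).
Giant steps γ_i = 42·7^i mod 43: γ_0=42, γ_1=36, γ_2=37, γ_3=1 (in table at j=0).
x = i·n + j = 3·7 + 0 = 21.
Check: 12^21 ≡ 42 (mod 43).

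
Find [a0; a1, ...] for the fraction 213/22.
[9; 1, 2, 7]

Euclidean algorithm steps:
213 = 9 × 22 + 15
22 = 1 × 15 + 7
15 = 2 × 7 + 1
7 = 7 × 1 + 0
Continued fraction: [9; 1, 2, 7]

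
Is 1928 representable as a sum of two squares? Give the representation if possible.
22² + 38² (a=22, b=38)

Factorization: 1928 = 2^3 × 241
By Fermat: n is sum of two squares iff every prime p ≡ 3 (mod 4) appears to even power.
All primes ≡ 3 (mod 4) appear to even power.
Search a = 0, 1, 2, … for 1928 - a² a perfect square: first hit at a = 22: 1928 - 484 = 1444 = 38².
1928 = 22² + 38² = 484 + 1444 ✓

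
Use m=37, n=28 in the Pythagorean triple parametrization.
(585, 2072, 2153)

Euclid's formula: a = m² - n², b = 2mn, c = m² + n²
m = 37, n = 28
a = 37² - 28² = 1369 - 784 = 585
b = 2 × 37 × 28 = 2072
c = 37² + 28² = 1369 + 784 = 2153
Verification: 585² + 2072² = 342225 + 4293184 = 4635409 = 2153² ✓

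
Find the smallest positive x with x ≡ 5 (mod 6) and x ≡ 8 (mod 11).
41

Using Chinese Remainder Theorem:
M = 6 × 11 = 66
M1 = 11, M2 = 6
y1 = 11^(-1) mod 6 = 5
y2 = 6^(-1) mod 11 = 2
x = (5×11×5 + 8×6×2) mod 66 = 41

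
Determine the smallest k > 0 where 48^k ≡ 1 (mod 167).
83

167 is prime, so ord(48) divides φ(167) = 166.
Divisors of 166: 1, 2, 83, 166.
Repeated squaring: 48^1 ≡ 48, 48^2 ≡ 133, 48^4 ≡ 154, 48^8 ≡ 2, 48^16 ≡ 4, 48^32 ≡ 16, 48^64 ≡ 89, 48^128 ≡ 72 (mod 167).
Test 48^d mod 167 for each divisor d in increasing order:
48^1 ≡ 48
48^2 ≡ 133
48^83 = 48^64·48^16·48^2·48^1 ≡ 1  ← first divisor giving 1
The order is 83.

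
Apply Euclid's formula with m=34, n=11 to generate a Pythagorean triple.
(1035, 748, 1277)

Euclid's formula: a = m² - n², b = 2mn, c = m² + n²
m = 34, n = 11
a = 34² - 11² = 1156 - 121 = 1035
b = 2 × 34 × 11 = 748
c = 34² + 11² = 1156 + 121 = 1277
Verification: 1035² + 748² = 1071225 + 559504 = 1630729 = 1277² ✓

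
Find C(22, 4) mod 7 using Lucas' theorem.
0

Using Lucas' theorem:
Write n=22 and k=4 in base 7:
n in base 7: [3, 1]
k in base 7: [0, 4]
C(22,4) mod 7 = ∏ C(n_i, k_i) mod 7
Digit binomials (mod 7): C(3,0) = 1; C(1,4) = 0 (k_i > n_i)
Product: 1 × 0 = 0 ≡ 0 (mod 7)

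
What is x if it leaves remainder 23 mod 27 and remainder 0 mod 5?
50

Using Chinese Remainder Theorem:
M = 27 × 5 = 135
M1 = 5, M2 = 27
y1 = 5^(-1) mod 27 = 11
y2 = 27^(-1) mod 5 = 3
x = (23×5×11 + 0×27×3) mod 135 = 50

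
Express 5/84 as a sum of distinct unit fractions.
1/17 + 1/1428

Greedy algorithm:
5/84: ceiling(84/5) = 17, use 1/17
1/1428: ceiling(1428/1) = 1428, use 1/1428
Result: 5/84 = 1/17 + 1/1428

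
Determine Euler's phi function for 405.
216

405 = 3^4 × 5
φ(n) = n × ∏(1 - 1/p) for each prime p dividing n
φ(405) = 405 × (1 - 1/3) × (1 - 1/5) = 216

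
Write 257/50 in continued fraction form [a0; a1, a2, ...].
[5; 7, 7]

Euclidean algorithm steps:
257 = 5 × 50 + 7
50 = 7 × 7 + 1
7 = 7 × 1 + 0
Continued fraction: [5; 7, 7]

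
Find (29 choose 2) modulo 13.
3

Using Lucas' theorem:
Write n=29 and k=2 in base 13:
n in base 13: [2, 3]
k in base 13: [0, 2]
C(29,2) mod 13 = ∏ C(n_i, k_i) mod 13
Digit binomials (mod 13): C(2,0) = 1; C(3,2) = 3
Product: 1 × 3 = 3 ≡ 3 (mod 13)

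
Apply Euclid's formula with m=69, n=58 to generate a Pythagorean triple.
(1397, 8004, 8125)

Euclid's formula: a = m² - n², b = 2mn, c = m² + n²
m = 69, n = 58
a = 69² - 58² = 4761 - 3364 = 1397
b = 2 × 69 × 58 = 8004
c = 69² + 58² = 4761 + 3364 = 8125
Verification: 1397² + 8004² = 1951609 + 64064016 = 66015625 = 8125² ✓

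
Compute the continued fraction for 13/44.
[0; 3, 2, 1, 1, 2]

Euclidean algorithm steps:
13 = 0 × 44 + 13
44 = 3 × 13 + 5
13 = 2 × 5 + 3
5 = 1 × 3 + 2
3 = 1 × 2 + 1
2 = 2 × 1 + 0
Continued fraction: [0; 3, 2, 1, 1, 2]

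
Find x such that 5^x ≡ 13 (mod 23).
14

Baby-step giant-step with step n = ⌈√23⌉ = 5.
Baby steps 5^j mod 23 (j:value) for j=0..4: 0:1, 1:5, 2:2, 3:10, 4:4.
Giant-step multiplier: 5^(-5) ≡ 5^(22-5) = 5^17 ≡ 15 (mod 23).
Giant steps γ_i = 13·15^i mod 23: γ_0=13, γ_1=11, γ_2=4 (in table at j=4).
x = i·n + j = 2·5 + 4 = 14.
Check: 5^14 ≡ 13 (mod 23).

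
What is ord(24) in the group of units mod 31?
30

31 is prime, so ord(24) divides φ(31) = 30.
Divisors of 30: 1, 2, 3, 5, 6, 10, 15, 30.
Repeated squaring: 24^1 ≡ 24, 24^2 ≡ 18, 24^4 ≡ 14, 24^8 ≡ 10, 24^16 ≡ 7 (mod 31).
Test 24^d mod 31 for each divisor d in increasing order:
24^1 ≡ 24
24^2 ≡ 18
24^3 = 24^2·24^1 ≡ 29
24^5 = 24^4·24^1 ≡ 26
24^6 = 24^4·24^2 ≡ 4
24^10 = 24^8·24^2 ≡ 25
24^15 = 24^8·24^4·24^2·24^1 ≡ 30
24^30 = 24^16·24^8·24^4·24^2 ≡ 1  ← first divisor giving 1
The order is 30.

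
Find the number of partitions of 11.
56

p(n) counts ways to write n as a sum of positive integers (order ignored).
Euler's pentagonal recurrence: p(k) = p(k-1) + p(k-2) - p(k-5) - p(k-7) + p(k-12) + p(k-15) - ... (offsets j(3j∓1)/2, signs ++--, p(0)=1, p(<0)=0).
DP table for k = 0..10: p(0)=1, p(1)=1, p(2)=2, p(3)=3, p(4)=5, p(5)=7, p(6)=11, p(7)=15, p(8)=22, p(9)=30, p(10)=42.
Final step: p(11) = p(10) + p(9) - p(6) - p(4)
= 42 + 30 - 11 - 5
= 56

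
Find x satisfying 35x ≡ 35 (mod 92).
x ≡ 1 (mod 92)

gcd(35, 92) = 1, which divides 35, so solutions exist.
Find 35^(-1) mod 92 by the extended Euclidean algorithm:
92 = 2 × 35 + 22  ⟹  22 = (1)·92 + (-2)·35
35 = 1 × 22 + 13  ⟹  13 = (-1)·92 + (3)·35
22 = 1 × 13 + 9  ⟹  9 = (2)·92 + (-5)·35
13 = 1 × 9 + 4  ⟹  4 = (-3)·92 + (8)·35
9 = 2 × 4 + 1  ⟹  1 = (8)·92 + (-21)·35
So (-21)·35 ≡ 1 (mod 92), i.e. 35^(-1) ≡ -21 ≡ 71 (mod 92).
x ≡ 71 × 35 = 2485 ≡ 1 (mod 92).
Check: 35 × 1 = 35 ≡ 35 (mod 92).
Unique solution: x ≡ 1 (mod 92)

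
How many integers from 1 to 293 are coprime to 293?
292

293 = 293
φ(n) = n × ∏(1 - 1/p) for each prime p dividing n
φ(293) = 293 × (1 - 1/293) = 292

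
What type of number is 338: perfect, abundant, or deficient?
deficient

Proper divisors of 338: sum = 1 + 2 + 13 + 26 + 169 = 211
Since 211 < 338, 338 is deficient.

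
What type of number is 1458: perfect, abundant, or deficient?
abundant

Proper divisors of 1458: sum = 1 + 2 + 3 + 6 + 9 + 18 + 27 + 54 + 81 + 162 + 243 + 486 + 729 = 1821
Since 1821 > 1458, 1458 is abundant.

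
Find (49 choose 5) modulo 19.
6

Using Lucas' theorem:
Write n=49 and k=5 in base 19:
n in base 19: [2, 11]
k in base 19: [0, 5]
C(49,5) mod 19 = ∏ C(n_i, k_i) mod 19
Digit binomials (mod 19): C(2,0) = 1; C(11,5) = 462 ≡ 6
Product: 1 × 6 = 6 ≡ 6 (mod 19)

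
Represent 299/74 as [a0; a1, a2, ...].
[4; 24, 1, 2]

Euclidean algorithm steps:
299 = 4 × 74 + 3
74 = 24 × 3 + 2
3 = 1 × 2 + 1
2 = 2 × 1 + 0
Continued fraction: [4; 24, 1, 2]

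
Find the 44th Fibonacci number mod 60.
33

Matrix identity: Q^n = [[F_(n+1), F_n], [F_n, F_(n-1)]] with Q = [[1,1],[1,0]].
n = 44 = 101100₂. Square-and-multiply, entries mod 60:
Q^1 = [[1,1],[1,0]]
Q^2 = (Q^1)² = [[2,1],[1,1]]
Q^5 = (Q^2)²·Q = [[8,5],[5,3]]
Q^11 = (Q^5)²·Q = [[24,29],[29,55]]
Q^22 = (Q^11)² = [[37,11],[11,26]]
Q^44 = (Q^22)² = [[50,33],[33,17]]
F_44 mod 60 = Q^44[0][1] = 33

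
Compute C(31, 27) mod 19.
1

Using Lucas' theorem:
Write n=31 and k=27 in base 19:
n in base 19: [1, 12]
k in base 19: [1, 8]
C(31,27) mod 19 = ∏ C(n_i, k_i) mod 19
Digit binomials (mod 19): C(1,1) = 1; C(12,8) = 495 ≡ 1
Product: 1 × 1 = 1 ≡ 1 (mod 19)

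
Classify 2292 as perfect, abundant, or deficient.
abundant

Proper divisors of 2292: sum = 1 + 2 + 3 + 4 + 6 + 12 + 191 + 382 + 573 + 764 + 1146 = 3084
Since 3084 > 2292, 2292 is abundant.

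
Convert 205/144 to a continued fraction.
[1; 2, 2, 1, 3, 2, 2]

Euclidean algorithm steps:
205 = 1 × 144 + 61
144 = 2 × 61 + 22
61 = 2 × 22 + 17
22 = 1 × 17 + 5
17 = 3 × 5 + 2
5 = 2 × 2 + 1
2 = 2 × 1 + 0
Continued fraction: [1; 2, 2, 1, 3, 2, 2]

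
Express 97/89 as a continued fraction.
[1; 11, 8]

Euclidean algorithm steps:
97 = 1 × 89 + 8
89 = 11 × 8 + 1
8 = 8 × 1 + 0
Continued fraction: [1; 11, 8]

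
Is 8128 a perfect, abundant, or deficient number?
perfect

Proper divisors of 8128: sum = 1 + 2 + 4 + 8 + 16 + 32 + 64 + 127 + 254 + 508 + 1016 + 2032 + 4064 = 8128
Since 8128 = 8128, 8128 is perfect.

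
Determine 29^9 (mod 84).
29

Repeated squaring. Binary of 9 = 1001.
29^1 ≡ 29 (mod 84); 29^2 ≡ 1 (mod 84); 29^4 ≡ 1 (mod 84); 29^8 ≡ 1 (mod 84)
29^9 = 29^1 × 29^8 ≡ 29 (mod 84)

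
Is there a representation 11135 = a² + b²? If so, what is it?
Not possible

Factorization: 11135 = 5 × 17 × 131
By Fermat: n is sum of two squares iff every prime p ≡ 3 (mod 4) appears to even power.
Prime(s) ≡ 3 (mod 4) with odd exponent: [(131, 1)]
Therefore 11135 cannot be expressed as a² + b².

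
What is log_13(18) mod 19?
9

Baby-step giant-step with step n = ⌈√19⌉ = 5.
Baby steps 13^j mod 19 (j:value) for j=0..4: 0:1, 1:13, 2:17, 3:12, 4:4.
Giant-step multiplier: 13^(-5) ≡ 13^(18-5) = 13^13 ≡ 15 (mod 19).
Giant steps γ_i = 18·15^i mod 19: γ_0=18, γ_1=4 (in table at j=4).
x = i·n + j = 1·5 + 4 = 9.
Check: 13^9 ≡ 18 (mod 19).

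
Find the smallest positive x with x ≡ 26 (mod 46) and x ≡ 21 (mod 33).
1176

Using Chinese Remainder Theorem:
M = 46 × 33 = 1518
M1 = 33, M2 = 46
y1 = 33^(-1) mod 46 = 7
y2 = 46^(-1) mod 33 = 28
x = (26×33×7 + 21×46×28) mod 1518 = 1176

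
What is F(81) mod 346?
294

Matrix identity: Q^n = [[F_(n+1), F_n], [F_n, F_(n-1)]] with Q = [[1,1],[1,0]].
n = 81 = 1010001₂. Square-and-multiply, entries mod 346:
Q^1 = [[1,1],[1,0]]
Q^2 = (Q^1)² = [[2,1],[1,1]]
Q^5 = (Q^2)²·Q = [[8,5],[5,3]]
Q^10 = (Q^5)² = [[89,55],[55,34]]
Q^20 = (Q^10)² = [[220,191],[191,29]]
Q^40 = (Q^20)² = [[111,157],[157,300]]
Q^81 = (Q^40)²·Q = [[119,294],[294,171]]
F_81 mod 346 = Q^81[0][1] = 294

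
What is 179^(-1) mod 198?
125

gcd(179, 198) = 1, so the inverse exists.
Extended Euclidean algorithm on (198, 179):
198 = 1 × 179 + 19  ⟹  19 = (1)·198 + (-1)·179
179 = 9 × 19 + 8  ⟹  8 = (-9)·198 + (10)·179
19 = 2 × 8 + 3  ⟹  3 = (19)·198 + (-21)·179
8 = 2 × 3 + 2  ⟹  2 = (-47)·198 + (52)·179
3 = 1 × 2 + 1  ⟹  1 = (66)·198 + (-73)·179
So (-73)·179 ≡ 1 (mod 198), i.e. 179^(-1) ≡ -73 ≡ 125 (mod 198).
Check: 179 × 125 = 22375 ≡ 1 (mod 198)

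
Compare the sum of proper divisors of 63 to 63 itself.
deficient

Proper divisors of 63: sum = 1 + 3 + 7 + 9 + 21 = 41
Since 41 < 63, 63 is deficient.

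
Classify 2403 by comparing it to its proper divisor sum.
deficient

Proper divisors of 2403: sum = 1 + 3 + 9 + 27 + 89 + 267 + 801 = 1197
Since 1197 < 2403, 2403 is deficient.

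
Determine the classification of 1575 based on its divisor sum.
abundant

Proper divisors of 1575: sum = 1 + 3 + 5 + 7 + 9 + 15 + 21 + 25 + ... + 175 + 225 + 315 + 525 (17 divisors) = 1649
Since 1649 > 1575, 1575 is abundant.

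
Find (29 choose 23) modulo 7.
0

Using Lucas' theorem:
Write n=29 and k=23 in base 7:
n in base 7: [4, 1]
k in base 7: [3, 2]
C(29,23) mod 7 = ∏ C(n_i, k_i) mod 7
Digit binomials (mod 7): C(4,3) = 4; C(1,2) = 0 (k_i > n_i)
Product: 4 × 0 = 0 ≡ 0 (mod 7)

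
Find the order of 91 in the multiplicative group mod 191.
190

191 is prime, so ord(91) divides φ(191) = 190.
Divisors of 190: 1, 2, 5, 10, 19, 38, 95, 190.
Repeated squaring: 91^1 ≡ 91, 91^2 ≡ 68, 91^4 ≡ 40, 91^8 ≡ 72, 91^16 ≡ 27, 91^32 ≡ 156, 91^64 ≡ 79, 91^128 ≡ 129 (mod 191).
Test 91^d mod 191 for each divisor d in increasing order:
91^1 ≡ 91
91^2 ≡ 68
91^5 = 91^4·91^1 ≡ 11
91^10 = 91^8·91^2 ≡ 121
91^19 = 91^16·91^2·91^1 ≡ 142
91^38 = 91^32·91^4·91^2 ≡ 109
91^95 = 91^64·91^16·91^8·91^4·91^2·91^1 ≡ 190
91^190 = 91^128·91^32·91^16·91^8·91^4·91^2 ≡ 1  ← first divisor giving 1
The order is 190.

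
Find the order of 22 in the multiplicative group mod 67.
11

67 is prime, so ord(22) divides φ(67) = 66.
Divisors of 66: 1, 2, 3, 6, 11, 22, 33, 66.
Repeated squaring: 22^1 ≡ 22, 22^2 ≡ 15, 22^4 ≡ 24, 22^8 ≡ 40, 22^16 ≡ 59, 22^32 ≡ 64, 22^64 ≡ 9 (mod 67).
Test 22^d mod 67 for each divisor d in increasing order:
22^1 ≡ 22
22^2 ≡ 15
22^3 = 22^2·22^1 ≡ 62
22^6 = 22^4·22^2 ≡ 25
22^11 = 22^8·22^2·22^1 ≡ 1  ← first divisor giving 1
The order is 11.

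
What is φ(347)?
346

347 = 347
φ(n) = n × ∏(1 - 1/p) for each prime p dividing n
φ(347) = 347 × (1 - 1/347) = 346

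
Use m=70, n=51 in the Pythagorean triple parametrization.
(2299, 7140, 7501)

Euclid's formula: a = m² - n², b = 2mn, c = m² + n²
m = 70, n = 51
a = 70² - 51² = 4900 - 2601 = 2299
b = 2 × 70 × 51 = 7140
c = 70² + 51² = 4900 + 2601 = 7501
Verification: 2299² + 7140² = 5285401 + 50979600 = 56265001 = 7501² ✓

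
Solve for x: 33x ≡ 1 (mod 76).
53

gcd(33, 76) = 1, so the inverse exists.
Extended Euclidean algorithm on (76, 33):
76 = 2 × 33 + 10  ⟹  10 = (1)·76 + (-2)·33
33 = 3 × 10 + 3  ⟹  3 = (-3)·76 + (7)·33
10 = 3 × 3 + 1  ⟹  1 = (10)·76 + (-23)·33
So (-23)·33 ≡ 1 (mod 76), i.e. 33^(-1) ≡ -23 ≡ 53 (mod 76).
Check: 33 × 53 = 1749 ≡ 1 (mod 76)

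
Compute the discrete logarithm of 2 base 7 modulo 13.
11

Baby-step giant-step with step n = ⌈√13⌉ = 4.
Baby steps 7^j mod 13 (j:value) for j=0..3: 0:1, 1:7, 2:10, 3:5.
Giant-step multiplier: 7^(-4) ≡ 7^(12-4) = 7^8 ≡ 3 (mod 13).
Giant steps γ_i = 2·3^i mod 13: γ_0=2, γ_1=6, γ_2=5 (in table at j=3).
x = i·n + j = 2·4 + 3 = 11.
Check: 7^11 ≡ 2 (mod 13).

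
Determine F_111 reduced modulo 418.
78

Matrix identity: Q^n = [[F_(n+1), F_n], [F_n, F_(n-1)]] with Q = [[1,1],[1,0]].
n = 111 = 1101111₂. Square-and-multiply, entries mod 418:
Q^1 = [[1,1],[1,0]]
Q^3 = (Q^1)²·Q = [[3,2],[2,1]]
Q^6 = (Q^3)² = [[13,8],[8,5]]
Q^13 = (Q^6)²·Q = [[377,233],[233,144]]
Q^27 = (Q^13)²·Q = [[131,376],[376,173]]
Q^55 = (Q^27)²·Q = [[305,115],[115,190]]
Q^111 = (Q^55)²·Q = [[155,78],[78,77]]
F_111 mod 418 = Q^111[0][1] = 78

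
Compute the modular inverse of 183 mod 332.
127

gcd(183, 332) = 1, so the inverse exists.
Extended Euclidean algorithm on (332, 183):
332 = 1 × 183 + 149  ⟹  149 = (1)·332 + (-1)·183
183 = 1 × 149 + 34  ⟹  34 = (-1)·332 + (2)·183
149 = 4 × 34 + 13  ⟹  13 = (5)·332 + (-9)·183
34 = 2 × 13 + 8  ⟹  8 = (-11)·332 + (20)·183
13 = 1 × 8 + 5  ⟹  5 = (16)·332 + (-29)·183
8 = 1 × 5 + 3  ⟹  3 = (-27)·332 + (49)·183
5 = 1 × 3 + 2  ⟹  2 = (43)·332 + (-78)·183
3 = 1 × 2 + 1  ⟹  1 = (-70)·332 + (127)·183
So (127)·183 ≡ 1 (mod 332), i.e. 183^(-1) ≡ 127 (mod 332).
Check: 183 × 127 = 23241 ≡ 1 (mod 332)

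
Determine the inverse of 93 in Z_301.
123

gcd(93, 301) = 1, so the inverse exists.
Extended Euclidean algorithm on (301, 93):
301 = 3 × 93 + 22  ⟹  22 = (1)·301 + (-3)·93
93 = 4 × 22 + 5  ⟹  5 = (-4)·301 + (13)·93
22 = 4 × 5 + 2  ⟹  2 = (17)·301 + (-55)·93
5 = 2 × 2 + 1  ⟹  1 = (-38)·301 + (123)·93
So (123)·93 ≡ 1 (mod 301), i.e. 93^(-1) ≡ 123 (mod 301).
Check: 93 × 123 = 11439 ≡ 1 (mod 301)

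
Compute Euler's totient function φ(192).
64

192 = 2^6 × 3
φ(n) = n × ∏(1 - 1/p) for each prime p dividing n
φ(192) = 192 × (1 - 1/2) × (1 - 1/3) = 64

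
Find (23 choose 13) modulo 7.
0

Using Lucas' theorem:
Write n=23 and k=13 in base 7:
n in base 7: [3, 2]
k in base 7: [1, 6]
C(23,13) mod 7 = ∏ C(n_i, k_i) mod 7
Digit binomials (mod 7): C(3,1) = 3; C(2,6) = 0 (k_i > n_i)
Product: 3 × 0 = 0 ≡ 0 (mod 7)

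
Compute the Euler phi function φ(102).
32

102 = 2 × 3 × 17
φ(n) = n × ∏(1 - 1/p) for each prime p dividing n
φ(102) = 102 × (1 - 1/2) × (1 - 1/3) × (1 - 1/17) = 32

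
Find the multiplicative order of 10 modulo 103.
34

103 is prime, so ord(10) divides φ(103) = 102.
Divisors of 102: 1, 2, 3, 6, 17, 34, 51, 102.
Repeated squaring: 10^1 ≡ 10, 10^2 ≡ 100, 10^4 ≡ 9, 10^8 ≡ 81, 10^16 ≡ 72, 10^32 ≡ 34, 10^64 ≡ 23 (mod 103).
Test 10^d mod 103 for each divisor d in increasing order:
10^1 ≡ 10
10^2 ≡ 100
10^3 = 10^2·10^1 ≡ 73
10^6 = 10^4·10^2 ≡ 76
10^17 = 10^16·10^1 ≡ 102
10^34 = 10^32·10^2 ≡ 1  ← first divisor giving 1
The order is 34.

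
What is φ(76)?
36

76 = 2^2 × 19
φ(n) = n × ∏(1 - 1/p) for each prime p dividing n
φ(76) = 76 × (1 - 1/2) × (1 - 1/19) = 36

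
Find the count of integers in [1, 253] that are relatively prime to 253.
220

253 = 11 × 23
φ(n) = n × ∏(1 - 1/p) for each prime p dividing n
φ(253) = 253 × (1 - 1/11) × (1 - 1/23) = 220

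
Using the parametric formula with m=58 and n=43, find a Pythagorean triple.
(1515, 4988, 5213)

Euclid's formula: a = m² - n², b = 2mn, c = m² + n²
m = 58, n = 43
a = 58² - 43² = 3364 - 1849 = 1515
b = 2 × 58 × 43 = 4988
c = 58² + 43² = 3364 + 1849 = 5213
Verification: 1515² + 4988² = 2295225 + 24880144 = 27175369 = 5213² ✓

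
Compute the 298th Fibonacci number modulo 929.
639

Matrix identity: Q^n = [[F_(n+1), F_n], [F_n, F_(n-1)]] with Q = [[1,1],[1,0]].
n = 298 = 100101010₂. Square-and-multiply, entries mod 929:
Q^1 = [[1,1],[1,0]]
Q^2 = (Q^1)² = [[2,1],[1,1]]
Q^4 = (Q^2)² = [[5,3],[3,2]]
Q^9 = (Q^4)²·Q = [[55,34],[34,21]]
Q^18 = (Q^9)² = [[465,726],[726,668]]
Q^37 = (Q^18)²·Q = [[494,101],[101,393]]
Q^74 = (Q^37)² = [[620,403],[403,217]]
Q^149 = (Q^74)²·Q = [[641,557],[557,84]]
Q^298 = (Q^149)² = [[226,639],[639,516]]
F_298 mod 929 = Q^298[0][1] = 639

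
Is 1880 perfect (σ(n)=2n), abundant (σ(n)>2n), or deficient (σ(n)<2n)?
abundant

Proper divisors of 1880: sum = 1 + 2 + 4 + 5 + 8 + 10 + 20 + 40 + 47 + 94 + 188 + 235 + 376 + 470 + 940 = 2440
Since 2440 > 1880, 1880 is abundant.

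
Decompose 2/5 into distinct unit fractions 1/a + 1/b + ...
1/3 + 1/15

Greedy algorithm:
2/5: ceiling(5/2) = 3, use 1/3
1/15: ceiling(15/1) = 15, use 1/15
Result: 2/5 = 1/3 + 1/15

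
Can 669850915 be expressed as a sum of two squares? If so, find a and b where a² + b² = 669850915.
Not possible

Factorization: 669850915 = 5 × 17 × 199^3
By Fermat: n is sum of two squares iff every prime p ≡ 3 (mod 4) appears to even power.
Prime(s) ≡ 3 (mod 4) with odd exponent: [(199, 3)]
Therefore 669850915 cannot be expressed as a² + b².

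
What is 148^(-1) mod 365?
37

gcd(148, 365) = 1, so the inverse exists.
Extended Euclidean algorithm on (365, 148):
365 = 2 × 148 + 69  ⟹  69 = (1)·365 + (-2)·148
148 = 2 × 69 + 10  ⟹  10 = (-2)·365 + (5)·148
69 = 6 × 10 + 9  ⟹  9 = (13)·365 + (-32)·148
10 = 1 × 9 + 1  ⟹  1 = (-15)·365 + (37)·148
So (37)·148 ≡ 1 (mod 365), i.e. 148^(-1) ≡ 37 (mod 365).
Check: 148 × 37 = 5476 ≡ 1 (mod 365)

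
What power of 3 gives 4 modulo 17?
12

Baby-step giant-step with step n = ⌈√17⌉ = 5.
Baby steps 3^j mod 17 (j:value) for j=0..4: 0:1, 1:3, 2:9, 3:10, 4:13.
Giant-step multiplier: 3^(-5) ≡ 3^(16-5) = 3^11 ≡ 7 (mod 17).
Giant steps γ_i = 4·7^i mod 17: γ_0=4, γ_1=11, γ_2=9 (in table at j=2).
x = i·n + j = 2·5 + 2 = 12.
Check: 3^12 ≡ 4 (mod 17).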